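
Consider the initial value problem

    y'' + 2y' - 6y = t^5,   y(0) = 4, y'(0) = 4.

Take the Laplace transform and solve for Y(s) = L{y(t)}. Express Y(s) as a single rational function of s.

Apply the Laplace transform to the equation.
Using L{y''} = s^2 Y - s·y(0) - y'(0) and L{y'} = sY - y(0), with y(0) = 4, y'(0) = 4, the left side becomes (s^2 + 2*s - 6)Y - (4*s + 12).
The right side is L{t^5} = 120/s^6.
So (s^2 + 2*s - 6)Y = 120/s^6 + (4*s + 12).
Isolate Y and clear denominators.

Y(s) = (4*s^7 + 12*s^6 + 120)/(s^8 + 2*s^7 - 6*s^6)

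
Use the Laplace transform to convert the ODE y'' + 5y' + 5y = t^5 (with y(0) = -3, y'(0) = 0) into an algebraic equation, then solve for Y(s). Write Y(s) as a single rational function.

Laplace-transform each side.
The derivative rules (L{y''} = s^2 Y - s·y(0) - y'(0) and L{y'} = sY - y(0), with y(0) = -3, y'(0) = 0) turn the left side into (s^2 + 5*s + 5)Y - (-3*s - 15).
The right side is L{t^5} = 120/s^6.
So (s^2 + 5*s + 5)Y = 120/s^6 + (-3*s - 15).
Solve for Y(s) and write it as one ratio of polynomials.

Y(s) = (-3*s^7 - 15*s^6 + 120)/(s^8 + 5*s^7 + 5*s^6)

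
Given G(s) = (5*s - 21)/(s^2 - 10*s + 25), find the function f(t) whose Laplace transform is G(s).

f(t) = 4*t*exp(5*t) + 5*exp(5*t)

Factor the denominator: s^2 - 10*s + 25 = (s - 5)^2.
Partial fraction decomposition gives [5/(s - 5)] + [4/(s - 5)^2].
Invert each term: 5/(s - 5) ↔ 5e^(5t); 4/(s - 5)^2 ↔ 4t·e^(5t).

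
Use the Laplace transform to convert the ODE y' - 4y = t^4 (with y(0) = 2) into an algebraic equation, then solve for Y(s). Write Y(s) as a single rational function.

Apply the Laplace transform to the equation.
With L{y'} = sY - y(0) = sY - 2: the LHS transforms to (s - 4)Y - (2).
The right side is L{t^4} = 24/s^5.
So (s - 4)Y = 24/s^5 + (2).
Isolate Y and clear denominators.

Y(s) = (2*s^5 + 24)/(s^6 - 4*s^5)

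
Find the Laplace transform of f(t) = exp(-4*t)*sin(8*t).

8/((s + 4)^2 + 64)

L{sin(8t)} = 8/(s^2 + 64).
By the first shifting theorem, multiplying by e^(-4t) replaces s with s + 4.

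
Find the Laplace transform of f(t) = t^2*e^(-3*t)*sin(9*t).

54*(s^2 + 6*s - 18)/(s^2 + 6*s + 90)^3

L{sin(9t)} = 9/(s^2 + 81).
Multiplying by e^(-3t) shifts s → s + 3, so L{e^(-3*t)*sin(9*t)} = 9/((s + 3)^2 + 81).
Then apply L{t^2·g(t)} = (-1)^2 d^2/ds^2[G(s)] with G(s) = 9/((s + 3)^2 + 81):
differentiating 2 times and applying the sign gives 54*(s^2 + 6*s - 18)/(s^2 + 6*s + 90)^3.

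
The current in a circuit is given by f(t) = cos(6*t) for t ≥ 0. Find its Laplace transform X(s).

X(s) = s/(s^2 + 36)

L{cos(6t)} = s/(s^2 + 36).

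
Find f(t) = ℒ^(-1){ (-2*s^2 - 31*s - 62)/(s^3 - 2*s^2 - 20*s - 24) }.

Factor the denominator: s^3 - 2*s^2 - 20*s - 24 = (s - 6)*(s + 2)^2.
Partial fraction decomposition gives [3/(s + 2)] + [(s + 2)^(-2)] + [-5/(s - 6)].
Invert each term: 3/(s + 2) ↔ 3e^(-2t); 1/(s + 2)^2 ↔ t·e^(-2t); -5/(s - 6) ↔ -5e^(6t).

f(t) = t*exp(-2*t) - 5*exp(6*t) + 3*exp(-2*t)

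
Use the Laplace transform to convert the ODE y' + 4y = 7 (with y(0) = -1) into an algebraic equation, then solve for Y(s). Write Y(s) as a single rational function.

Y(s) = (-s + 7)/(s^2 + 4*s)

Take the Laplace transform of both sides.
The derivative rules (L{y'} = sY - y(0) = sY - (-1)) turn the left side into (s + 4)Y - (-1).
The right side is L{7} = 7/s.
So (s + 4)Y = 7/s + (-1).
Isolate Y and clear denominators.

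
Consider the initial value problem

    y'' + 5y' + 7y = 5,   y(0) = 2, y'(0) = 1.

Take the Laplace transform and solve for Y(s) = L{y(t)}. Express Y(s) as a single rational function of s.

Apply the Laplace transform to the equation.
The derivative rules (L{y''} = s^2 Y - s·y(0) - y'(0) and L{y'} = sY - y(0), with y(0) = 2, y'(0) = 1) turn the left side into (s^2 + 5*s + 7)Y - (2*s + 11).
The right side is L{5} = 5/s.
So (s^2 + 5*s + 7)Y = 5/s + (2*s + 11).
Divide through and combine into a single rational function.

Y(s) = (2*s^2 + 11*s + 5)/(s^3 + 5*s^2 + 7*s)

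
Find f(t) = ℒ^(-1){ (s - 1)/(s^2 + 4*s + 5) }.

Complete the square in the denominator: s^2 + 4*s + 5 = (s + 2)^2 + 1^2.
Split the numerator to match: s - 1 = 1·(s + 2) - 3·1.
Invert each term: 1·(s + 2)/((s + 2)^2 + 1) ↔ e^(-2t)cos(t); -3·1/((s + 2)^2 + 1) ↔ -3e^(-2t)sin(t).

f(t) = -3*exp(-2*t)*sin(t) + exp(-2*t)*cos(t)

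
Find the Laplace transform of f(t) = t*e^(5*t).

L{t} = 1!/s^2 = 1/s^2.
By the first shifting theorem, multiplying by e^(5t) replaces s with s - 5.

(s - 5)^(-2)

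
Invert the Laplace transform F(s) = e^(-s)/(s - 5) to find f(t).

The factor e^(-s) signals a time shift by c = 1 (second shifting theorem).
L{e^(5t)} = 1/(s - 5), so L^-1{1/(s - 5)} = e^(5*t).
Hence the inverse is u(t - 1) times that function evaluated at t - 1.

f(t) = Heaviside(t - 1)*(exp(5*t - 5))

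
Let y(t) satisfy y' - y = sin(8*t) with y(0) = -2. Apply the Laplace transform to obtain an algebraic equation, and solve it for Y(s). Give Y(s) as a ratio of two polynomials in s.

Y(s) = (-2*s^2 - 120)/(s^3 - s^2 + 64*s - 64)

Transform both sides with L{·}.
Using L{y'} = sY - y(0) = sY - (-2), the left side becomes (s - 1)Y - (-2).
The right side is L{sin(8*t)} = 8/(s^2 + 64).
So (s - 1)Y = 8/(s^2 + 64) + (-2).
Divide through and combine into a single rational function.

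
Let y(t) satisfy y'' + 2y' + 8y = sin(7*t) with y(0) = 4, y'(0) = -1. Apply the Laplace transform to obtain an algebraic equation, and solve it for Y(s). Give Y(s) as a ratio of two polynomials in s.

Y(s) = (4*s^3 + 7*s^2 + 196*s + 350)/(s^4 + 2*s^3 + 57*s^2 + 98*s + 392)

Apply the Laplace transform to the equation.
The derivative rules (L{y''} = s^2 Y - s·y(0) - y'(0) and L{y'} = sY - y(0), with y(0) = 4, y'(0) = -1) turn the left side into (s^2 + 2*s + 8)Y - (4*s + 7).
The right side is L{sin(7*t)} = 7/(s^2 + 49).
So (s^2 + 2*s + 8)Y = 7/(s^2 + 49) + (4*s + 7).
Isolate Y and clear denominators.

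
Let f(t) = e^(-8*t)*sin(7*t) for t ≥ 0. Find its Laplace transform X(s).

X(s) = 7/((s + 8)^2 + 49)

L{sin(7t)} = 7/(s^2 + 49).
By the first shifting theorem, multiplying by e^(-8t) replaces s with s + 8.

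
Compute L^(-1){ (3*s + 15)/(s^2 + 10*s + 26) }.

Rewrite the denominator: s^2 + 10*s + 26 = (s + 5)^2 + 1.
The form in (s + 5) signals a first-shifting-theorem factor e^(-5t).
Since L{cos(t)} = s/(s^2 + 1), the inverse is e^(-5*t)*cos(t), scaled by 3.

3*exp(-5*t)*cos(t)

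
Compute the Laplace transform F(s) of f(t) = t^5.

F(s) = 120/s^6

L{t^5} = 5!/s^6 = 120/s^6.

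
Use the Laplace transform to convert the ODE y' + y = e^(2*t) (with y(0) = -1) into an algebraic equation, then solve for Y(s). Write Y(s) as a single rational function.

Y(s) = (-s + 3)/(s^2 - s - 2)

Transform both sides with L{·}.
With L{y'} = sY - y(0) = sY - (-1): the LHS transforms to (s + 1)Y - (-1).
The right side is L{e^(2*t)} = 1/(s - 2).
So (s + 1)Y = 1/(s - 2) + (-1).
Isolate Y and clear denominators.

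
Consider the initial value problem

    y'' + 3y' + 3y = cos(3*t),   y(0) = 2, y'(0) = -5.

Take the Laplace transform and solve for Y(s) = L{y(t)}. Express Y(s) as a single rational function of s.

Transform both sides with L{·}.
Using L{y''} = s^2 Y - s·y(0) - y'(0) and L{y'} = sY - y(0), with y(0) = 2, y'(0) = -5, the left side becomes (s^2 + 3*s + 3)Y - (2*s + 1).
The right side is L{cos(3*t)} = s/(s^2 + 9).
So (s^2 + 3*s + 3)Y = s/(s^2 + 9) + (2*s + 1).
Isolate Y and clear denominators.

Y(s) = (2*s^3 + s^2 + 19*s + 9)/(s^4 + 3*s^3 + 12*s^2 + 27*s + 27)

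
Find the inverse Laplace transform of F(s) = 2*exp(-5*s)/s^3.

The factor e^(-5s) signals a time shift by c = 5 (second shifting theorem).
L{t^2} = 2!/s^3 = 2/s^3, so L^-1{2/s^3} = t^2.
Hence the inverse is u(t - 5) times that function evaluated at t - 5.

Heaviside(t - 5)*((t - 5)^2)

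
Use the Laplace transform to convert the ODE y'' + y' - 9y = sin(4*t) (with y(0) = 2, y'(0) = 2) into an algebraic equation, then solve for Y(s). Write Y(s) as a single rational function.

Transform both sides with L{·}.
Using L{y''} = s^2 Y - s·y(0) - y'(0) and L{y'} = sY - y(0), with y(0) = 2, y'(0) = 2, the left side becomes (s^2 + s - 9)Y - (2*s + 4).
The right side is L{sin(4*t)} = 4/(s^2 + 16).
So (s^2 + s - 9)Y = 4/(s^2 + 16) + (2*s + 4).
Isolate Y and clear denominators.

Y(s) = (2*s^3 + 4*s^2 + 32*s + 68)/(s^4 + s^3 + 7*s^2 + 16*s - 144)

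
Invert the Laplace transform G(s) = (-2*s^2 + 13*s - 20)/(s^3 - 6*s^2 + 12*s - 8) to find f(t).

Factor the denominator: s^3 - 6*s^2 + 12*s - 8 = (s - 2)^3.
Partial fraction decomposition gives [-2/(s - 2)] + [5/(s - 2)^2] + [-2/(s - 2)^3].
Invert each term: -2/(s - 2) ↔ -2e^(2t); 5/(s - 2)^2 ↔ 5t·e^(2t); -2/(s - 2)^3 ↔ (-1)t^2·e^(2t).

f(t) = -t^2*exp(2*t) + 5*t*exp(2*t) - 2*exp(2*t)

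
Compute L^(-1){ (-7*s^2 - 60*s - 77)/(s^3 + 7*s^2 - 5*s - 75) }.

-6*t*exp(-5*t) - 5*exp(3*t) - 2*exp(-5*t)

Factor the denominator: s^3 + 7*s^2 - 5*s - 75 = (s - 3)*(s + 5)^2.
Partial fraction decomposition gives [-2/(s + 5)] + [-6/(s + 5)^2] + [-5/(s - 3)].
Invert each term: -2/(s + 5) ↔ -2e^(-5t); -6/(s + 5)^2 ↔ -6t·e^(-5t); -5/(s - 3) ↔ -5e^(3t).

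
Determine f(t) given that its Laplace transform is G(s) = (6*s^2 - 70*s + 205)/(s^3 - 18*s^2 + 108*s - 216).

f(t) = t^2*exp(6*t)/2 + 2*t*exp(6*t) + 6*exp(6*t)

Factor the denominator: s^3 - 18*s^2 + 108*s - 216 = (s - 6)^3.
Partial fraction decomposition gives [6/(s - 6)] + [2/(s - 6)^2] + [(s - 6)^(-3)].
Invert each term: 6/(s - 6) ↔ 6e^(6t); 2/(s - 6)^2 ↔ 2t·e^(6t); 1/(s - 6)^3 ↔ (1/2)t^2·e^(6t).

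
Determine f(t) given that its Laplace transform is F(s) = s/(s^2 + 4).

Since L{cos(2t)} = s/(s^2 + 4), the inverse is cos(2*t).

f(t) = cos(2*t)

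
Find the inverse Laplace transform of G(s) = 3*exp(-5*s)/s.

The factor e^(-5s) signals a time shift by c = 5 (second shifting theorem).
L{3} = 3/s, so L^-1{3/s} = 3.
Hence the inverse is u(t - 5) times that function evaluated at t - 5.

Heaviside(t - 5)*(3)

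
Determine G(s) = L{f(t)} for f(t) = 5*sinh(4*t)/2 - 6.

Apply the Laplace transform termwise.
(5/2)·[L{sinh(4t)} = 4/(s^2 - 16)]; L{-6} = -6/s.

G(s) = 10/(s^2 - 16) - 6/s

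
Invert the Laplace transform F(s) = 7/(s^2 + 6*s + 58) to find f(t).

f(t) = exp(-3*t)*sin(7*t)

Rewrite the denominator: s^2 + 6*s + 58 = (s + 3)^2 + 49.
The form in (s + 3) signals a first-shifting-theorem factor e^(-3t).
Since L{sin(7t)} = 7/(s^2 + 49), the inverse is e^(-3*t)*sin(7*t).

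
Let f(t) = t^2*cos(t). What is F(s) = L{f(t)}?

L{cos(t)} = s/(s^2 + 1).
Then apply L{t^2·g(t)} = (-1)^2 d^2/ds^2[G(s)] with G(s) = s/(s^2 + 1):
differentiating 2 times and applying the sign gives 2*s*(s^2 - 3)/(s^2 + 1)^3.

F(s) = 2*s*(s^2 - 3)/(s^2 + 1)^3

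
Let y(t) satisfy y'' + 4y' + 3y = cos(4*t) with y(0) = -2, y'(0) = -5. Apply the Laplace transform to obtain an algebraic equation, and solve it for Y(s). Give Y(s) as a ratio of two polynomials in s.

Y(s) = (-2*s^3 - 13*s^2 - 31*s - 208)/(s^4 + 4*s^3 + 19*s^2 + 64*s + 48)

Transform both sides with L{·}.
With L{y''} = s^2 Y - s·y(0) - y'(0) and L{y'} = sY - y(0), with y(0) = -2, y'(0) = -5: the LHS transforms to (s^2 + 4*s + 3)Y - (-2*s - 13).
The right side is L{cos(4*t)} = s/(s^2 + 16).
So (s^2 + 4*s + 3)Y = s/(s^2 + 16) + (-2*s - 13).
Isolate Y and clear denominators.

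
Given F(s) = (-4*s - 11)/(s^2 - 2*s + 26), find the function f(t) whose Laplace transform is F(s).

f(t) = -3*exp(t)*sin(5*t) - 4*exp(t)*cos(5*t)

Complete the square in the denominator: s^2 - 2*s + 26 = (s - 1)^2 + 5^2.
Split the numerator to match: -4*s - 11 = -4·(s - 1) - 3·5.
Invert each term: -4·(s - 1)/((s - 1)^2 + 25) ↔ -4e^(t)cos(5t); -3·5/((s - 1)^2 + 25) ↔ -3e^(t)sin(5t).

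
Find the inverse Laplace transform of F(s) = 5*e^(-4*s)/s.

The factor e^(-4s) signals a time shift by c = 4 (second shifting theorem).
L{5} = 5/s, so L^-1{5/s} = 5.
Hence the inverse is u(t - 4) times that function evaluated at t - 4.

Heaviside(t - 4)*(5)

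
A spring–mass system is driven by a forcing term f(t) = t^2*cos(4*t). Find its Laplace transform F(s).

L{cos(4t)} = s/(s^2 + 16).
Then apply L{t^2·g(t)} = (-1)^2 d^2/ds^2[G(s)] with G(s) = s/(s^2 + 16):
differentiating 2 times and applying the sign gives 2*s*(s^2 - 48)/(s^2 + 16)^3.

F(s) = 2*s*(s^2 - 48)/(s^2 + 16)^3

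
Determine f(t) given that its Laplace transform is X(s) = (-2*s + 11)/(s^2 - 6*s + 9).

f(t) = 5*t*exp(3*t) - 2*exp(3*t)

Factor the denominator: s^2 - 6*s + 9 = (s - 3)^2.
Partial fraction decomposition gives [-2/(s - 3)] + [5/(s - 3)^2].
Invert each term: -2/(s - 3) ↔ -2e^(3t); 5/(s - 3)^2 ↔ 5t·e^(3t).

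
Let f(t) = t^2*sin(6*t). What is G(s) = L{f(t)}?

L{sin(6t)} = 6/(s^2 + 36).
Then apply L{t^2·g(t)} = (-1)^2 d^2/ds^2[H(s)] with H(s) = 6/(s^2 + 36):
differentiating 2 times and applying the sign gives 36*(s^2 - 12)/(s^2 + 36)^3.

G(s) = 36*(s^2 - 12)/(s^2 + 36)^3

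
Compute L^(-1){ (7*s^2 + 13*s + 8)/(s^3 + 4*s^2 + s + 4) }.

Factor the denominator: s^3 + 4*s^2 + s + 4 = (s + 4)*(s^2 + 1).
Partial fraction decomposition gives [4/(s + 4)] + [3*s/(s^2 + 1)] + [1/(s^2 + 1)].
Invert each term: 4/(s + 4) ↔ 4e^(-4t); 3·s/(s^2 + 1) ↔ 3cos(t); 1·1/(s^2 + 1) ↔ sin(t).

sin(t) + 3*cos(t) + 4*exp(-4*t)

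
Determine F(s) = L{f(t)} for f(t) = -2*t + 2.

The transform is linear, so treat each term independently.
(-2)·[L{t} = 1!/s^2 = 1/s^2]; L{2} = 2/s.

F(s) = 2/s - 2/s^2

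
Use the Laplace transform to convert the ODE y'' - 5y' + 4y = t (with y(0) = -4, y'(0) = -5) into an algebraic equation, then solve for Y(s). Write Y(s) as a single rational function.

Y(s) = (-4*s^3 + 15*s^2 + 1)/(s^4 - 5*s^3 + 4*s^2)

Laplace-transform each side.
Using L{y''} = s^2 Y - s·y(0) - y'(0) and L{y'} = sY - y(0), with y(0) = -4, y'(0) = -5, the left side becomes (s^2 - 5*s + 4)Y - (-4*s + 15).
The right side is L{t} = s^(-2).
So (s^2 - 5*s + 4)Y = s^(-2) + (-4*s + 15).
Solve for Y(s) and write it as one ratio of polynomials.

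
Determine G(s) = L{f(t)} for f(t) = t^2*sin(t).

L{sin(t)} = 1/(s^2 + 1).
Then apply L{t^2·g(t)} = (-1)^2 d^2/ds^2[H(s)] with H(s) = 1/(s^2 + 1):
differentiating 2 times and applying the sign gives 2*(3*s^2 - 1)/(s^2 + 1)^3.

G(s) = 2*(3*s^2 - 1)/(s^2 + 1)^3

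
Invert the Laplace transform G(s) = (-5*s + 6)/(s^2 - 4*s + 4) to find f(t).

Factor the denominator: s^2 - 4*s + 4 = (s - 2)^2.
Partial fraction decomposition gives [-5/(s - 2)] + [-4/(s - 2)^2].
Invert each term: -5/(s - 2) ↔ -5e^(2t); -4/(s - 2)^2 ↔ -4t·e^(2t).

f(t) = -4*t*exp(2*t) - 5*exp(2*t)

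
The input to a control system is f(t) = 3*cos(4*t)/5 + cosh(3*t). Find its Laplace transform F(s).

F(s) = 3*s/(5*(s^2 + 16)) + s/(s^2 - 9)

By linearity of the Laplace transform, transform each term separately.
L{cosh(3t)} = s/(s^2 - 9); (3/5)·[L{cos(4t)} = s/(s^2 + 16)].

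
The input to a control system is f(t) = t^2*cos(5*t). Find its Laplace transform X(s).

X(s) = 2*s*(s^2 - 75)/(s^2 + 25)^3

L{cos(5t)} = s/(s^2 + 25).
Then apply L{t^2·g(t)} = (-1)^2 d^2/ds^2[G(s)] with G(s) = s/(s^2 + 25):
differentiating 2 times and applying the sign gives 2*s*(s^2 - 75)/(s^2 + 25)^3.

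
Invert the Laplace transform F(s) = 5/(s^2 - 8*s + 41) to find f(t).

Rewrite the denominator: s^2 - 8*s + 41 = (s - 4)^2 + 25.
The form in (s - 4) signals a first-shifting-theorem factor e^(4t).
Since L{sin(5t)} = 5/(s^2 + 25), the inverse is exp(4*t)*sin(5*t).

f(t) = exp(4*t)*sin(5*t)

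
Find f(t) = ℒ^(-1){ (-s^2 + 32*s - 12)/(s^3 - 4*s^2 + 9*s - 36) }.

f(t) = 4*exp(4*t) + 4*sin(3*t) - 5*cos(3*t)

Factor the denominator: s^3 - 4*s^2 + 9*s - 36 = (s - 4)*(s^2 + 9).
Partial fraction decomposition gives [4/(s - 4)] + [-5*s/(s^2 + 9)] + [12/(s^2 + 9)].
Invert each term: 4/(s - 4) ↔ 4e^(4t); -5·s/(s^2 + 9) ↔ -5cos(3t); 4·3/(s^2 + 9) ↔ 4sin(3t).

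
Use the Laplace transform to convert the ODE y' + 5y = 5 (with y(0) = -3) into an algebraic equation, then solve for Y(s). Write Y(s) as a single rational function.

Transform both sides with L{·}.
With L{y'} = sY - y(0) = sY - (-3): the LHS transforms to (s + 5)Y - (-3).
The right side is L{5} = 5/s.
So (s + 5)Y = 5/s + (-3).
Divide through and combine into a single rational function.

Y(s) = (-3*s + 5)/(s^2 + 5*s)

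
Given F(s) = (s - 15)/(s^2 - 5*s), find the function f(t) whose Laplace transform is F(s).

Factor the denominator: s^2 - 5*s = s*(s - 5).
Partial fraction decomposition gives [3/s] + [-2/(s - 5)].
Invert each term: 3/(s - 0) ↔ 3e^(0t); -2/(s - 5) ↔ -2e^(5t).

f(t) = -2*exp(5*t) + 3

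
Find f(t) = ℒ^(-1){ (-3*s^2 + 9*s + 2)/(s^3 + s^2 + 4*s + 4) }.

Factor the denominator: s^3 + s^2 + 4*s + 4 = (s + 1)*(s^2 + 4).
Partial fraction decomposition gives [-2/(s + 1)] + [-s/(s^2 + 4)] + [10/(s^2 + 4)].
Invert each term: -2/(s + 1) ↔ -2e^(-t); -1·s/(s^2 + 4) ↔ -cos(2t); 5·2/(s^2 + 4) ↔ 5sin(2t).

f(t) = 5*sin(2*t) - cos(2*t) - 2*exp(-t)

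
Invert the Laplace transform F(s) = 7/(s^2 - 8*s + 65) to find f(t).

f(t) = exp(4*t)*sin(7*t)

Rewrite the denominator: s^2 - 8*s + 65 = (s - 4)^2 + 49.
The form in (s - 4) signals a first-shifting-theorem factor e^(4t).
Since L{sin(7t)} = 7/(s^2 + 49), the inverse is exp(4*t)*sin(7*t).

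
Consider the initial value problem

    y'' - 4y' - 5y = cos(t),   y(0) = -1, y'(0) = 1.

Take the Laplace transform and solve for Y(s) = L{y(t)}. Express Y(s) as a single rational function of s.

Y(s) = (-s^3 + 5*s^2 + 5)/(s^4 - 4*s^3 - 4*s^2 - 4*s - 5)

Transform both sides with L{·}.
With L{y''} = s^2 Y - s·y(0) - y'(0) and L{y'} = sY - y(0), with y(0) = -1, y'(0) = 1: the LHS transforms to (s^2 - 4*s - 5)Y - (-s + 5).
The right side is L{cos(t)} = s/(s^2 + 1).
So (s^2 - 4*s - 5)Y = s/(s^2 + 1) + (-s + 5).
Solve for Y(s) and write it as one ratio of polynomials.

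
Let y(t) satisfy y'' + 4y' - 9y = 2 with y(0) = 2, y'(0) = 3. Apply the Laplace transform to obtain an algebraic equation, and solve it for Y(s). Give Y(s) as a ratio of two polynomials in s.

Y(s) = (2*s^2 + 11*s + 2)/(s^3 + 4*s^2 - 9*s)

Take the Laplace transform of both sides.
Using L{y''} = s^2 Y - s·y(0) - y'(0) and L{y'} = sY - y(0), with y(0) = 2, y'(0) = 3, the left side becomes (s^2 + 4*s - 9)Y - (2*s + 11).
The right side is L{2} = 2/s.
So (s^2 + 4*s - 9)Y = 2/s + (2*s + 11).
Divide through and combine into a single rational function.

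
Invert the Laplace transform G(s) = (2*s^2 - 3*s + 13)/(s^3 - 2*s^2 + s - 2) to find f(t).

Factor the denominator: s^3 - 2*s^2 + s - 2 = (s - 2)*(s^2 + 1).
Partial fraction decomposition gives [3/(s - 2)] + [-s/(s^2 + 1)] + [-5/(s^2 + 1)].
Invert each term: 3/(s - 2) ↔ 3e^(2t); -1·s/(s^2 + 1) ↔ -cos(t); -5·1/(s^2 + 1) ↔ -5sin(t).

f(t) = 3*exp(2*t) - 5*sin(t) - cos(t)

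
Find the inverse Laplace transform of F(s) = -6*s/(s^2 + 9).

Since L{cos(3t)} = s/(s^2 + 9), the inverse is cos(3*t), scaled by -6.

-6*cos(3*t)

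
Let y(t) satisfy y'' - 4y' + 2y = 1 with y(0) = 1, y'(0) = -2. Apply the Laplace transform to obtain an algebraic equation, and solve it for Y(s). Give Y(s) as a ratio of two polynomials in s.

Apply the Laplace transform to the equation.
Using L{y''} = s^2 Y - s·y(0) - y'(0) and L{y'} = sY - y(0), with y(0) = 1, y'(0) = -2, the left side becomes (s^2 - 4*s + 2)Y - (s - 6).
The right side is L{1} = 1/s.
So (s^2 - 4*s + 2)Y = 1/s + (s - 6).
Isolate Y and clear denominators.

Y(s) = (s^2 - 6*s + 1)/(s^3 - 4*s^2 + 2*s)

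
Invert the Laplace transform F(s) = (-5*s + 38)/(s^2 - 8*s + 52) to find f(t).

f(t) = 3*exp(4*t)*sin(6*t) - 5*exp(4*t)*cos(6*t)

Complete the square in the denominator: s^2 - 8*s + 52 = (s - 4)^2 + 6^2.
Split the numerator to match: -5*s + 38 = -5·(s - 4) + 3·6.
Invert each term: -5·(s - 4)/((s - 4)^2 + 36) ↔ -5e^(4t)cos(6t); 3·6/((s - 4)^2 + 36) ↔ 3e^(4t)sin(6t).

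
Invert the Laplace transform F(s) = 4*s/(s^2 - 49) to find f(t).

f(t) = 4*cosh(7*t)

Since L{cosh(7t)} = s/(s^2 - 49), the inverse is cosh(7*t), scaled by 4.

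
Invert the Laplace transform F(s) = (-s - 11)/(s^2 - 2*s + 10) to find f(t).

f(t) = -4*exp(t)*sin(3*t) - exp(t)*cos(3*t)

Complete the square in the denominator: s^2 - 2*s + 10 = (s - 1)^2 + 3^2.
Split the numerator to match: -s - 11 = -1·(s - 1) - 4·3.
Invert each term: -1·(s - 1)/((s - 1)^2 + 9) ↔ -e^(t)cos(3t); -4·3/((s - 1)^2 + 9) ↔ -4e^(t)sin(3t).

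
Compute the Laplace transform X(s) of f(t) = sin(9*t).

L{sin(9t)} = 9/(s^2 + 81).

X(s) = 9/(s^2 + 81)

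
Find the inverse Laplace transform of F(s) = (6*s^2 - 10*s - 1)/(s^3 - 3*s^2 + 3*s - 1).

-5*t^2*exp(t)/2 + 2*t*exp(t) + 6*exp(t)

Factor the denominator: s^3 - 3*s^2 + 3*s - 1 = (s - 1)^3.
Partial fraction decomposition gives [6/(s - 1)] + [2/(s - 1)^2] + [-5/(s - 1)^3].
Invert each term: 6/(s - 1) ↔ 6e^(t); 2/(s - 1)^2 ↔ 2t·e^(t); -5/(s - 1)^3 ↔ (-5/2)t^2·e^(t).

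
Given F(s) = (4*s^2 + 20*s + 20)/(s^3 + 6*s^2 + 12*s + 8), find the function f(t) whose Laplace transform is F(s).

f(t) = -2*t^2*exp(-2*t) + 4*t*exp(-2*t) + 4*exp(-2*t)

Factor the denominator: s^3 + 6*s^2 + 12*s + 8 = (s + 2)^3.
Partial fraction decomposition gives [4/(s + 2)] + [4/(s + 2)^2] + [-4/(s + 2)^3].
Invert each term: 4/(s + 2) ↔ 4e^(-2t); 4/(s + 2)^2 ↔ 4t·e^(-2t); -4/(s + 2)^3 ↔ (-2)t^2·e^(-2t).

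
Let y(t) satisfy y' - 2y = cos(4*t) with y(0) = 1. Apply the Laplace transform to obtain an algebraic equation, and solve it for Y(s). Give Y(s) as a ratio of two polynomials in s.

Take the Laplace transform of both sides.
Using L{y'} = sY - y(0) = sY - 1, the left side becomes (s - 2)Y - (1).
The right side is L{cos(4*t)} = s/(s^2 + 16).
So (s - 2)Y = s/(s^2 + 16) + (1).
Divide through and combine into a single rational function.

Y(s) = (s^2 + s + 16)/(s^3 - 2*s^2 + 16*s - 32)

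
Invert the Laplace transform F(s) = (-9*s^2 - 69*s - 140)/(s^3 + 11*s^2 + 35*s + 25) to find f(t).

Factor the denominator: s^3 + 11*s^2 + 35*s + 25 = (s + 1)*(s + 5)^2.
Partial fraction decomposition gives [-4/(s + 5)] + [5/(s + 5)^2] + [-5/(s + 1)].
Invert each term: -4/(s + 5) ↔ -4e^(-5t); 5/(s + 5)^2 ↔ 5t·e^(-5t); -5/(s + 1) ↔ -5e^(-t).

f(t) = 5*t*exp(-5*t) - 5*exp(-t) - 4*exp(-5*t)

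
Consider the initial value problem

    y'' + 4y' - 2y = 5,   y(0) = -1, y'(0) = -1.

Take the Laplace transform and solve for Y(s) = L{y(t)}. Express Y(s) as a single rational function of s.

Y(s) = (-s^2 - 5*s + 5)/(s^3 + 4*s^2 - 2*s)

Apply the Laplace transform to the equation.
The derivative rules (L{y''} = s^2 Y - s·y(0) - y'(0) and L{y'} = sY - y(0), with y(0) = -1, y'(0) = -1) turn the left side into (s^2 + 4*s - 2)Y - (-s - 5).
The right side is L{5} = 5/s.
So (s^2 + 4*s - 2)Y = 5/s + (-s - 5).
Divide through and combine into a single rational function.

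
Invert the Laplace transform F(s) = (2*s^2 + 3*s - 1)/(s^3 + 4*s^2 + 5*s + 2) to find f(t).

f(t) = -2*t*exp(-t) + exp(-t) + exp(-2*t)

Factor the denominator: s^3 + 4*s^2 + 5*s + 2 = (s + 1)^2*(s + 2).
Partial fraction decomposition gives [1/(s + 1)] + [-2/(s + 1)^2] + [1/(s + 2)].
Invert each term: 1/(s + 1) ↔ e^(-t); -2/(s + 1)^2 ↔ -2t·e^(-t); 1/(s + 2) ↔ e^(-2t).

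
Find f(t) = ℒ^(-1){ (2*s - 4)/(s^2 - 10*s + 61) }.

Complete the square in the denominator: s^2 - 10*s + 61 = (s - 5)^2 + 6^2.
Split the numerator to match: 2*s - 4 = 2·(s - 5) + 1·6.
Invert each term: 2·(s - 5)/((s - 5)^2 + 36) ↔ 2e^(5t)cos(6t); 1·6/((s - 5)^2 + 36) ↔ e^(5t)sin(6t).

f(t) = exp(5*t)*sin(6*t) + 2*exp(5*t)*cos(6*t)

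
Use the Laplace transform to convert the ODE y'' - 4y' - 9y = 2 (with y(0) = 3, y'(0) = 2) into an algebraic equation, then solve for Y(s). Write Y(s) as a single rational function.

Y(s) = (3*s^2 - 10*s + 2)/(s^3 - 4*s^2 - 9*s)

Take the Laplace transform of both sides.
Using L{y''} = s^2 Y - s·y(0) - y'(0) and L{y'} = sY - y(0), with y(0) = 3, y'(0) = 2, the left side becomes (s^2 - 4*s - 9)Y - (3*s - 10).
The right side is L{2} = 2/s.
So (s^2 - 4*s - 9)Y = 2/s + (3*s - 10).
Divide through and combine into a single rational function.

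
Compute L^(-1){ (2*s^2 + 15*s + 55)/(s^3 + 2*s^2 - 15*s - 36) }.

Factor the denominator: s^3 + 2*s^2 - 15*s - 36 = (s - 4)*(s + 3)^2.
Partial fraction decomposition gives [-1/(s + 3)] + [-4/(s + 3)^2] + [3/(s - 4)].
Invert each term: -1/(s + 3) ↔ -e^(-3t); -4/(s + 3)^2 ↔ -4t·e^(-3t); 3/(s - 4) ↔ 3e^(4t).

-4*t*exp(-3*t) + 3*exp(4*t) - exp(-3*t)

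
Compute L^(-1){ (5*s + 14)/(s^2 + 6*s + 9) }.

-t*exp(-3*t) + 5*exp(-3*t)

Factor the denominator: s^2 + 6*s + 9 = (s + 3)^2.
Partial fraction decomposition gives [5/(s + 3)] + [-1/(s + 3)^2].
Invert each term: 5/(s + 3) ↔ 5e^(-3t); -1/(s + 3)^2 ↔ -t·e^(-3t).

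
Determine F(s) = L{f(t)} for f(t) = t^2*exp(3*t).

L{t^2} = 2!/s^3 = 2/s^3.
By the first shifting theorem, multiplying by e^(3t) replaces s with s - 3.

F(s) = 2/(s - 3)^3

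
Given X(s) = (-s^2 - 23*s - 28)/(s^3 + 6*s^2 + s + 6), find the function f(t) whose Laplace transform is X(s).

f(t) = -5*sin(t) - 3*cos(t) + 2*exp(-6*t)

Factor the denominator: s^3 + 6*s^2 + s + 6 = (s + 6)*(s^2 + 1).
Partial fraction decomposition gives [2/(s + 6)] + [-3*s/(s^2 + 1)] + [-5/(s^2 + 1)].
Invert each term: 2/(s + 6) ↔ 2e^(-6t); -3·s/(s^2 + 1) ↔ -3cos(t); -5·1/(s^2 + 1) ↔ -5sin(t).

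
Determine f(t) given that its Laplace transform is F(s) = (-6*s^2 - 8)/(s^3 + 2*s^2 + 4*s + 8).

Factor the denominator: s^3 + 2*s^2 + 4*s + 8 = (s + 2)*(s^2 + 4).
Partial fraction decomposition gives [-4/(s + 2)] + [-2*s/(s^2 + 4)] + [4/(s^2 + 4)].
Invert each term: -4/(s + 2) ↔ -4e^(-2t); -2·s/(s^2 + 4) ↔ -2cos(2t); 2·2/(s^2 + 4) ↔ 2sin(2t).

f(t) = 2*sin(2*t) - 2*cos(2*t) - 4*exp(-2*t)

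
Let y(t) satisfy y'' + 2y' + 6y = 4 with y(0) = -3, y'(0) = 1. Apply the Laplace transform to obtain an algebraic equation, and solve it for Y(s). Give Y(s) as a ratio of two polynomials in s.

Y(s) = (-3*s^2 - 5*s + 4)/(s^3 + 2*s^2 + 6*s)

Transform both sides with L{·}.
With L{y''} = s^2 Y - s·y(0) - y'(0) and L{y'} = sY - y(0), with y(0) = -3, y'(0) = 1: the LHS transforms to (s^2 + 2*s + 6)Y - (-3*s - 5).
The right side is L{4} = 4/s.
So (s^2 + 2*s + 6)Y = 4/s + (-3*s - 5).
Divide through and combine into a single rational function.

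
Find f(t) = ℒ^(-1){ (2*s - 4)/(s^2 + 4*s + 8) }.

Complete the square in the denominator: s^2 + 4*s + 8 = (s + 2)^2 + 2^2.
Split the numerator to match: 2*s - 4 = 2·(s + 2) - 4·2.
Invert each term: 2·(s + 2)/((s + 2)^2 + 4) ↔ 2e^(-2t)cos(2t); -4·2/((s + 2)^2 + 4) ↔ -4e^(-2t)sin(2t).

f(t) = -4*exp(-2*t)*sin(2*t) + 2*exp(-2*t)*cos(2*t)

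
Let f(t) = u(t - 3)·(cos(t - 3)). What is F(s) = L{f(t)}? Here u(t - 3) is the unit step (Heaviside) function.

By the second shifting theorem, L{u(t - c)·g(t - c)} = e^(-cs)·G(s) with c = 3 and G(s) = L{g(t)}.
L{cos(t)} = s/(s^2 + 1).

F(s) = s*exp(-3*s)/(s^2 + 1)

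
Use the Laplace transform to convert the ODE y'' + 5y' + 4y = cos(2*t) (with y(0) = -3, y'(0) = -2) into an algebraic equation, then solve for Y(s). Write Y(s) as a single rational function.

Y(s) = (-3*s^3 - 17*s^2 - 11*s - 68)/(s^4 + 5*s^3 + 8*s^2 + 20*s + 16)

Take the Laplace transform of both sides.
With L{y''} = s^2 Y - s·y(0) - y'(0) and L{y'} = sY - y(0), with y(0) = -3, y'(0) = -2: the LHS transforms to (s^2 + 5*s + 4)Y - (-3*s - 17).
The right side is L{cos(2*t)} = s/(s^2 + 4).
So (s^2 + 5*s + 4)Y = s/(s^2 + 4) + (-3*s - 17).
Solve for Y(s) and write it as one ratio of polynomials.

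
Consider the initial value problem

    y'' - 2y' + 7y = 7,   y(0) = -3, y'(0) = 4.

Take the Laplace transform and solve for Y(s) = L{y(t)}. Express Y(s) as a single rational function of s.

Transform both sides with L{·}.
Using L{y''} = s^2 Y - s·y(0) - y'(0) and L{y'} = sY - y(0), with y(0) = -3, y'(0) = 4, the left side becomes (s^2 - 2*s + 7)Y - (-3*s + 10).
The right side is L{7} = 7/s.
So (s^2 - 2*s + 7)Y = 7/s + (-3*s + 10).
Divide through and combine into a single rational function.

Y(s) = (-3*s^2 + 10*s + 7)/(s^3 - 2*s^2 + 7*s)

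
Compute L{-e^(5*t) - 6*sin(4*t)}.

-24/(s^2 + 16) - 1/(s - 5)

By linearity of the Laplace transform, transform each term separately.
(-6)·[L{sin(4t)} = 4/(s^2 + 16)]; (-1)·[L{e^(5t)} = 1/(s - 5)].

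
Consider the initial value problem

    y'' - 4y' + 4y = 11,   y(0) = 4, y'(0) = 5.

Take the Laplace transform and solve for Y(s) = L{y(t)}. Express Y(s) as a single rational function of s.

Transform both sides with L{·}.
Using L{y''} = s^2 Y - s·y(0) - y'(0) and L{y'} = sY - y(0), with y(0) = 4, y'(0) = 5, the left side becomes (s^2 - 4*s + 4)Y - (4*s - 11).
The right side is L{11} = 11/s.
So (s^2 - 4*s + 4)Y = 11/s + (4*s - 11).
Isolate Y and clear denominators.

Y(s) = (4*s^2 - 11*s + 11)/(s^3 - 4*s^2 + 4*s)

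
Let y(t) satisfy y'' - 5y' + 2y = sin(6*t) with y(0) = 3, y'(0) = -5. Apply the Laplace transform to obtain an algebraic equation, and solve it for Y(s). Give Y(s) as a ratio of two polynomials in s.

Y(s) = (3*s^3 - 20*s^2 + 108*s - 714)/(s^4 - 5*s^3 + 38*s^2 - 180*s + 72)

Transform both sides with L{·}.
With L{y''} = s^2 Y - s·y(0) - y'(0) and L{y'} = sY - y(0), with y(0) = 3, y'(0) = -5: the LHS transforms to (s^2 - 5*s + 2)Y - (3*s - 20).
The right side is L{sin(6*t)} = 6/(s^2 + 36).
So (s^2 - 5*s + 2)Y = 6/(s^2 + 36) + (3*s - 20).
Isolate Y and clear denominators.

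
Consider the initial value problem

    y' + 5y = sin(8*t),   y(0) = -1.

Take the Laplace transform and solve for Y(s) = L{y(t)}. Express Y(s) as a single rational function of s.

Laplace-transform each side.
With L{y'} = sY - y(0) = sY - (-1): the LHS transforms to (s + 5)Y - (-1).
The right side is L{sin(8*t)} = 8/(s^2 + 64).
So (s + 5)Y = 8/(s^2 + 64) + (-1).
Solve for Y(s) and write it as one ratio of polynomials.

Y(s) = (-s^2 - 56)/(s^3 + 5*s^2 + 64*s + 320)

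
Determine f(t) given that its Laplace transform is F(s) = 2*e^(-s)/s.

The factor e^(-s) signals a time shift by c = 1 (second shifting theorem).
L{2} = 2/s, so L^-1{2/s} = 2.
Hence the inverse is u(t - 1) times that function evaluated at t - 1.

f(t) = Heaviside(t - 1)*(2)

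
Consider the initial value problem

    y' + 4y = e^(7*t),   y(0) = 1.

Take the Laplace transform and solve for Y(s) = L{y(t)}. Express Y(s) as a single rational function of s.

Y(s) = (s - 6)/(s^2 - 3*s - 28)

Transform both sides with L{·}.
Using L{y'} = sY - y(0) = sY - 1, the left side becomes (s + 4)Y - (1).
The right side is L{e^(7*t)} = 1/(s - 7).
So (s + 4)Y = 1/(s - 7) + (1).
Solve for Y(s) and write it as one ratio of polynomials.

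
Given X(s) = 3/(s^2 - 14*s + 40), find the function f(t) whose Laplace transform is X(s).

Rewrite the denominator: s^2 - 14*s + 40 = (s - 7)^2 - 9.
The form in (s - 7) signals a first-shifting-theorem factor e^(7t).
Since L{sinh(3t)} = 3/(s^2 - 9), the inverse is e^(7*t)*sinh(3*t).

f(t) = exp(7*t)*sinh(3*t)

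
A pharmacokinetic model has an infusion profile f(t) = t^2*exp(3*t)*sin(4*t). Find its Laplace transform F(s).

L{sin(4t)} = 4/(s^2 + 16).
Multiplying by e^(3t) shifts s → s - 3, so L{exp(3*t)*sin(4*t)} = 4/((s - 3)^2 + 16).
Then apply L{t^2·g(t)} = (-1)^2 d^2/ds^2[G(s)] with G(s) = 4/((s - 3)^2 + 16):
differentiating 2 times and applying the sign gives 8*(3*s^2 - 18*s + 11)/(s^2 - 6*s + 25)^3.

F(s) = 8*(3*s^2 - 18*s + 11)/(s^2 - 6*s + 25)^3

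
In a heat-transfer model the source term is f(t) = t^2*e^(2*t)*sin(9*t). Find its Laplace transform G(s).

L{sin(9t)} = 9/(s^2 + 81).
Multiplying by e^(2t) shifts s → s - 2, so L{e^(2*t)*sin(9*t)} = 9/((s - 2)^2 + 81).
Then apply L{t^2·g(t)} = (-1)^2 d^2/ds^2[H(s)] with H(s) = 9/((s - 2)^2 + 81):
differentiating 2 times and applying the sign gives 54*(s^2 - 4*s - 23)/(s^2 - 4*s + 85)^3.

G(s) = 54*(s^2 - 4*s - 23)/(s^2 - 4*s + 85)^3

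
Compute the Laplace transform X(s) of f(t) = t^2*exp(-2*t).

L{e^(-2t)} = 1/(s + 2).
Then apply L{t^2·g(t)} = (-1)^2 d^2/ds^2[G(s)] with G(s) = 1/(s + 2):
differentiating 2 times and applying the sign gives 2/(s + 2)^3.

X(s) = 2/(s + 2)^3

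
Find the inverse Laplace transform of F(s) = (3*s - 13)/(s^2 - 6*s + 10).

Complete the square in the denominator: s^2 - 6*s + 10 = (s - 3)^2 + 1^2.
Split the numerator to match: 3*s - 13 = 3·(s - 3) - 4·1.
Invert each term: 3·(s - 3)/((s - 3)^2 + 1) ↔ 3e^(3t)cos(t); -4·1/((s - 3)^2 + 1) ↔ -4e^(3t)sin(t).

-4*exp(3*t)*sin(t) + 3*exp(3*t)*cos(t)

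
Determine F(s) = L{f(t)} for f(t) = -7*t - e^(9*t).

Apply the Laplace transform termwise.
(-1)·[L{e^(9t)} = 1/(s - 9)]; (-7)·[L{t} = 1!/s^2 = 1/s^2].

F(s) = -1/(s - 9) - 7/s^2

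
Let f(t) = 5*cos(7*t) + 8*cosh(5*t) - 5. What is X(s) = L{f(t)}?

X(s) = 5*s/(s^2 + 49) + 8*s/(s^2 - 25) - 5/s

Apply the Laplace transform termwise.
L{-5} = -5/s; (8)·[L{cosh(5t)} = s/(s^2 - 25)]; (5)·[L{cos(7t)} = s/(s^2 + 49)].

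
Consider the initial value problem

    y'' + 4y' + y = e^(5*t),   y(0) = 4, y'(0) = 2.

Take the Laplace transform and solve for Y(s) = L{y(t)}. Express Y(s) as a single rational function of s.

Apply the Laplace transform to the equation.
Using L{y''} = s^2 Y - s·y(0) - y'(0) and L{y'} = sY - y(0), with y(0) = 4, y'(0) = 2, the left side becomes (s^2 + 4*s + 1)Y - (4*s + 18).
The right side is L{e^(5*t)} = 1/(s - 5).
So (s^2 + 4*s + 1)Y = 1/(s - 5) + (4*s + 18).
Isolate Y and clear denominators.

Y(s) = (4*s^2 - 2*s - 89)/(s^3 - s^2 - 19*s - 5)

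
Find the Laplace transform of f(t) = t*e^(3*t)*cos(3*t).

L{cos(3t)} = s/(s^2 + 9).
Multiplying by e^(3t) shifts s → s - 3, so L{e^(3*t)*cos(3*t)} = (s - 3)/((s - 3)^2 + 9).
Then apply L{t·g(t)} = -d/ds[G(s)] with G(s) = (s - 3)/((s - 3)^2 + 9):
differentiating 1 time and applying the sign gives s*(s - 6)/(s^2 - 6*s + 18)^2.

s*(s - 6)/(s^2 - 6*s + 18)^2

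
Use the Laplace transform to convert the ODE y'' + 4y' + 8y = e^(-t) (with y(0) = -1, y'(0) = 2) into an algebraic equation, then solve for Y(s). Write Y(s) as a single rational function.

Y(s) = (-s^2 - 3*s - 1)/(s^3 + 5*s^2 + 12*s + 8)

Laplace-transform each side.
The derivative rules (L{y''} = s^2 Y - s·y(0) - y'(0) and L{y'} = sY - y(0), with y(0) = -1, y'(0) = 2) turn the left side into (s^2 + 4*s + 8)Y - (-s - 2).
The right side is L{e^(-t)} = 1/(s + 1).
So (s^2 + 4*s + 8)Y = 1/(s + 1) + (-s - 2).
Divide through and combine into a single rational function.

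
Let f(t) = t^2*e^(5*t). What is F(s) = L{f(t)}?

L{e^(5t)} = 1/(s - 5).
Then apply L{t^2·g(t)} = (-1)^2 d^2/ds^2[G(s)] with G(s) = 1/(s - 5):
differentiating 2 times and applying the sign gives 2/(s - 5)^3.

F(s) = 2/(s - 5)^3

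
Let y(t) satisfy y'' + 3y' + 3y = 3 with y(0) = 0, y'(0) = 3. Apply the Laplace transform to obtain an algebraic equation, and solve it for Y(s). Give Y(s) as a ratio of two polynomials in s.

Y(s) = (3*s + 3)/(s^3 + 3*s^2 + 3*s)

Take the Laplace transform of both sides.
With L{y''} = s^2 Y - s·y(0) - y'(0) and L{y'} = sY - y(0), with y(0) = 0, y'(0) = 3: the LHS transforms to (s^2 + 3*s + 3)Y - (3).
The right side is L{3} = 3/s.
So (s^2 + 3*s + 3)Y = 3/s + (3).
Divide through and combine into a single rational function.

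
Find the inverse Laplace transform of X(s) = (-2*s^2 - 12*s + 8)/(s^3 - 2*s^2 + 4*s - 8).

-3*exp(2*t) - 5*sin(2*t) + cos(2*t)

Factor the denominator: s^3 - 2*s^2 + 4*s - 8 = (s - 2)*(s^2 + 4).
Partial fraction decomposition gives [-3/(s - 2)] + [s/(s^2 + 4)] + [-10/(s^2 + 4)].
Invert each term: -3/(s - 2) ↔ -3e^(2t); 1·s/(s^2 + 4) ↔ cos(2t); -5·2/(s^2 + 4) ↔ -5sin(2t).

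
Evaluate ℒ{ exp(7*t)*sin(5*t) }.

5/((s - 7)^2 + 25)

L{sin(5t)} = 5/(s^2 + 25).
By the first shifting theorem, multiplying by e^(7t) replaces s with s - 7.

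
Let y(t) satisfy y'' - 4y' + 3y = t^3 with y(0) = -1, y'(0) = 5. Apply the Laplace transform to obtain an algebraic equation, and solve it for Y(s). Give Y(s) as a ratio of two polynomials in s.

Y(s) = (-s^5 + 9*s^4 + 6)/(s^6 - 4*s^5 + 3*s^4)

Apply the Laplace transform to the equation.
The derivative rules (L{y''} = s^2 Y - s·y(0) - y'(0) and L{y'} = sY - y(0), with y(0) = -1, y'(0) = 5) turn the left side into (s^2 - 4*s + 3)Y - (-s + 9).
The right side is L{t^3} = 6/s^4.
So (s^2 - 4*s + 3)Y = 6/s^4 + (-s + 9).
Solve for Y(s) and write it as one ratio of polynomials.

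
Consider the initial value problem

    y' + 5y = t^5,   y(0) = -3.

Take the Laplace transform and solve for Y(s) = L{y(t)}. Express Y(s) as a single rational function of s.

Transform both sides with L{·}.
With L{y'} = sY - y(0) = sY - (-3): the LHS transforms to (s + 5)Y - (-3).
The right side is L{t^5} = 120/s^6.
So (s + 5)Y = 120/s^6 + (-3).
Solve for Y(s) and write it as one ratio of polynomials.

Y(s) = (-3*s^6 + 120)/(s^7 + 5*s^6)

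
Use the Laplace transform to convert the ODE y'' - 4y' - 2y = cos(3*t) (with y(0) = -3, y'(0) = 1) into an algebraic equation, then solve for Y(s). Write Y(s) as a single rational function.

Apply the Laplace transform to the equation.
With L{y''} = s^2 Y - s·y(0) - y'(0) and L{y'} = sY - y(0), with y(0) = -3, y'(0) = 1: the LHS transforms to (s^2 - 4*s - 2)Y - (-3*s + 13).
The right side is L{cos(3*t)} = s/(s^2 + 9).
So (s^2 - 4*s - 2)Y = s/(s^2 + 9) + (-3*s + 13).
Divide through and combine into a single rational function.

Y(s) = (-3*s^3 + 13*s^2 - 26*s + 117)/(s^4 - 4*s^3 + 7*s^2 - 36*s - 18)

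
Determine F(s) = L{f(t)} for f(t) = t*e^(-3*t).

F(s) = (s + 3)^(-2)

L{e^(-3t)} = 1/(s + 3).
Then apply L{t·g(t)} = -d/ds[G(s)] with G(s) = 1/(s + 3):
differentiating 1 time and applying the sign gives (s + 3)^(-2).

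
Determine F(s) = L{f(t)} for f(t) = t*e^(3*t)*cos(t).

F(s) = (s - 4)*(s - 2)/(s^2 - 6*s + 10)^2

L{cos(t)} = s/(s^2 + 1).
Multiplying by e^(3t) shifts s → s - 3, so L{e^(3*t)*cos(t)} = (s - 3)/((s - 3)^2 + 1).
Then apply L{t·g(t)} = -d/ds[G(s)] with G(s) = (s - 3)/((s - 3)^2 + 1):
differentiating 1 time and applying the sign gives (s - 4)*(s - 2)/(s^2 - 6*s + 10)^2.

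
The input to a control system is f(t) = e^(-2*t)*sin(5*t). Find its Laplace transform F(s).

L{sin(5t)} = 5/(s^2 + 25).
By the first shifting theorem, multiplying by e^(-2t) replaces s with s + 2.

F(s) = 5/((s + 2)^2 + 25)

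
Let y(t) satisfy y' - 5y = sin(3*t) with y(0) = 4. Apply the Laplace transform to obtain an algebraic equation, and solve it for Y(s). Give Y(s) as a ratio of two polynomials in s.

Y(s) = (4*s^2 + 39)/(s^3 - 5*s^2 + 9*s - 45)

Laplace-transform each side.
The derivative rules (L{y'} = sY - y(0) = sY - 4) turn the left side into (s - 5)Y - (4).
The right side is L{sin(3*t)} = 3/(s^2 + 9).
So (s - 5)Y = 3/(s^2 + 9) + (4).
Solve for Y(s) and write it as one ratio of polynomials.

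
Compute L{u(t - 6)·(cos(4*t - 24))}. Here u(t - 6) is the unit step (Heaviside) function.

s*exp(-6*s)/(s^2 + 16)

By the second shifting theorem, L{u(t - c)·g(t - c)} = e^(-cs)·G(s) with c = 6 and G(s) = L{g(t)}.
L{cos(4t)} = s/(s^2 + 16).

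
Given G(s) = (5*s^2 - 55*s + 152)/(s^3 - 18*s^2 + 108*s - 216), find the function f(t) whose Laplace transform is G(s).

Factor the denominator: s^3 - 18*s^2 + 108*s - 216 = (s - 6)^3.
Partial fraction decomposition gives [5/(s - 6)] + [5/(s - 6)^2] + [2/(s - 6)^3].
Invert each term: 5/(s - 6) ↔ 5e^(6t); 5/(s - 6)^2 ↔ 5t·e^(6t); 2/(s - 6)^3 ↔ (1)t^2·e^(6t).

f(t) = t^2*exp(6*t) + 5*t*exp(6*t) + 5*exp(6*t)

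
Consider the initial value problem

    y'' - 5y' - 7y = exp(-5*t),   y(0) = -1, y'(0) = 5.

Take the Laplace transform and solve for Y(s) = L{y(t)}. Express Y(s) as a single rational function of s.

Y(s) = (-s^2 + 5*s + 51)/(s^3 - 32*s - 35)

Take the Laplace transform of both sides.
Using L{y''} = s^2 Y - s·y(0) - y'(0) and L{y'} = sY - y(0), with y(0) = -1, y'(0) = 5, the left side becomes (s^2 - 5*s - 7)Y - (-s + 10).
The right side is L{exp(-5*t)} = 1/(s + 5).
So (s^2 - 5*s - 7)Y = 1/(s + 5) + (-s + 10).
Solve for Y(s) and write it as one ratio of polynomials.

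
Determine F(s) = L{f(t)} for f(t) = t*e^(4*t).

F(s) = (s - 4)^(-2)

L{t} = 1!/s^2 = 1/s^2.
By the first shifting theorem, multiplying by e^(4t) replaces s with s - 4.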